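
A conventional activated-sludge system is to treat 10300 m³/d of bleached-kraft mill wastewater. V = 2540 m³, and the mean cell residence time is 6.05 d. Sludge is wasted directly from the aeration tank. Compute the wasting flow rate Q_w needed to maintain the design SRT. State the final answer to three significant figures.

For wasting at MLVSS concentration, Q_w = V/θ_c = 2540/6.05 = 419.8 m³/d.

Q_w ≈ 420 m³/d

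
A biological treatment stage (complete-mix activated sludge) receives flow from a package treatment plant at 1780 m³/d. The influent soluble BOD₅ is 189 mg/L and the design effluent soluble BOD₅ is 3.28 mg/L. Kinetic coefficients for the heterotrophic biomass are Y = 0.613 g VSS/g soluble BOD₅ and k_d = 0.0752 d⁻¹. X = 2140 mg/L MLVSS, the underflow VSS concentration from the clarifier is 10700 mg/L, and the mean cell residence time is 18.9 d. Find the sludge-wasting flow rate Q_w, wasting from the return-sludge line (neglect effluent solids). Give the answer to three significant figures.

Rearranging the biomass balance for a CMAS with decay, V = Y·Q·ΔS·θ_c / [X·(1+k_d θ_c)] = 0.613 × 1780 × (189 − 3.28) × 18.9 / [2140 × (1 + 0.0752 × 18.9)] = 3.83×10^6 / 5182 = 739.2 m³.
Wasting from the return line (neglecting effluent solids): Q_w = V·X / (θ_c·X_r) = 739.2 × 2140 / (18.9 × 10700) = 7.822 m³/d.

Q_w ≈ 7.82 m³/d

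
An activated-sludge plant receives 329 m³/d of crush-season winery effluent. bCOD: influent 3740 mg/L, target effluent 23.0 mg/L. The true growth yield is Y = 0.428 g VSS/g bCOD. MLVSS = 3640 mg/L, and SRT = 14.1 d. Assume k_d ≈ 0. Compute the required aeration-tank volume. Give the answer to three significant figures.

V·X = Y·Q·ΔS·θ_c gives V = 0.428 × 329 × (3740 − 23.0) × 14.1 / 3640 = 2027 m³.

V ≈ 2030 m³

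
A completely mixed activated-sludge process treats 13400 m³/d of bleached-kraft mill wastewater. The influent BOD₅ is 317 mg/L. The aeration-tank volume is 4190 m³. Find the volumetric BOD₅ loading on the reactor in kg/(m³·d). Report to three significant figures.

L_v ≈ 1.01 kg BOD₅/(m³·d)

Applied BOD₅ load per unit volume = Q·S₀/V = (13400 × 317/1000)/4190 = 1.014 kg BOD₅·m⁻³·d⁻¹.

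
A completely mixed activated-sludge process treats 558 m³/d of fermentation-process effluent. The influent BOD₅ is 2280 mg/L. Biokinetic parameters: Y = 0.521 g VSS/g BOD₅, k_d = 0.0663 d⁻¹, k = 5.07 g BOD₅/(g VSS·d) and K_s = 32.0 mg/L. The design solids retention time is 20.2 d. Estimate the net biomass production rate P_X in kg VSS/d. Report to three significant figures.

Effluent substrate depends only on kinetics and SRT: S = K_s(1 + k_d θ_c) / [θ_c(Yk − k_d) − 1] = 32.0 × (1 + 0.0663 × 20.2) / [20.2 × (0.521 × 5.07 − 0.0663) − 1] = 74.86 / 51.02 = 1.467 mg/L.
Observed yield with endogenous decay: Y_obs = Y / (1 + k_d·θ_c) = 0.521 / (1 + 0.0663 × 20.2) = 0.521 / 2.339 = 0.2227 g VSS/g BOD₅.
ΔS = 2280 − 1.47 = 2279 mg/L, so the substrate removal rate is 558 × 2279/1000 = 1271 kg BOD₅/d.
P_X = Y_obs · Q(S₀ − S) = 0.2227 × 1271 = 283.2 kg VSS/d.

P_X ≈ 283 kg VSS/d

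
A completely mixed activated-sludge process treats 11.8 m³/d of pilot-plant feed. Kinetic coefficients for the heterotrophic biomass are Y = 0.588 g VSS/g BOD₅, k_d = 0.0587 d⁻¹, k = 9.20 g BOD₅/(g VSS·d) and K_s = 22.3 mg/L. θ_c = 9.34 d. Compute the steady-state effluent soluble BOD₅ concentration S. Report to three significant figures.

From the Monod/SRT balance for a CMAS, S = K_s·(1+k_d θ_c)/[θ_c·(Y k − k_d) − 1] = 22.3 × (1 + 0.0587 × 9.34) / [9.34 × (0.588 × 9.20 − 0.0587) − 1] = 34.53 / 48.98 = 0.7049 mg/L.

S ≈ 0.705 mg/L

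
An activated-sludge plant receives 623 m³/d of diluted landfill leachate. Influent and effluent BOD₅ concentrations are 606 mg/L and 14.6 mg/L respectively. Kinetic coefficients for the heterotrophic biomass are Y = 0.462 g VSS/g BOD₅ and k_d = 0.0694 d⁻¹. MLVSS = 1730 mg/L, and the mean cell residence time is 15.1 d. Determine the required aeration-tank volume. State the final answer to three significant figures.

Steady-state biomass mass balance: V·X·(1 + k_d·θ_c) = Y·Q·(S₀ − S)·θ_c, so V = 0.462 × 623 × (606 − 14.6) × 15.1 / [1730 × (1 + 0.0694 × 15.1)] = 2.57×10^6 / 3543 = 725.5 m³.

V ≈ 725 m³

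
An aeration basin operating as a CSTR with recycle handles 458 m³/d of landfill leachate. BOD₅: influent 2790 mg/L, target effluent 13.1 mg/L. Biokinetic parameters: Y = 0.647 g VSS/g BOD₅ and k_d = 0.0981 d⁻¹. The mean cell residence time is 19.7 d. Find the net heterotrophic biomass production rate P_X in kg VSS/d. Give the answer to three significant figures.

P_X ≈ 281 kg VSS/d

Correct the yield for decay: Y_obs = Y/(1 + k_d θ_c) = 0.647 / (1 + 0.0981 × 19.7) = 0.647 / 2.933 = 0.2206.
Q·(S₀ − S) = 458 × (2790 − 13.1) × 10⁻³ = 1272 kg/d removed.
Biomass produced: P_X = Y_obs·Q·ΔS = 0.2206 × 1272 ≈ 280.6 kg VSS/d.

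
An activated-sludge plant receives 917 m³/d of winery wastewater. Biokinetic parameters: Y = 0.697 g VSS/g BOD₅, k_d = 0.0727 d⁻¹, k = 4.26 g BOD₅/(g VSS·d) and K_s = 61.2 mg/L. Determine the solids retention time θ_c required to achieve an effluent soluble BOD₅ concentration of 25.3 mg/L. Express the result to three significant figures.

θ_c ≈ 1.26 d

At the target effluent, Y k S/(K_s+S) = 0.697×4.26×25.3/86.50 = 0.8685 d⁻¹.
θ_c = 1/(μ − k_d) = 1/(0.8685 − 0.0727) = 1/0.7958 = 1.257 d.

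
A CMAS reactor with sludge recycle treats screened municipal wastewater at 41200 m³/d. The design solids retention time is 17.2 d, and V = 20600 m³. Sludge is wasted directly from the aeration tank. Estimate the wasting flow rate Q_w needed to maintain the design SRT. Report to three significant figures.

Wasting from the aeration tank: Q_w = V / θ_c = 20600 / 17.2 = 1198 m³/d.

Q_w ≈ 1200 m³/d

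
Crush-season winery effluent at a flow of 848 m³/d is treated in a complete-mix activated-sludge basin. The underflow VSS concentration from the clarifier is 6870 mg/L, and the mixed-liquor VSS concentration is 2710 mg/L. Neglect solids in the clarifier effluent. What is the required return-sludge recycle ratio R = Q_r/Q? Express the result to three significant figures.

Solids balance on the clarifier gives (1+R)X = R·X_r, so R = X/(X_r − X) = 2710 / (6870 − 2710) = 0.6514.

R ≈ 0.651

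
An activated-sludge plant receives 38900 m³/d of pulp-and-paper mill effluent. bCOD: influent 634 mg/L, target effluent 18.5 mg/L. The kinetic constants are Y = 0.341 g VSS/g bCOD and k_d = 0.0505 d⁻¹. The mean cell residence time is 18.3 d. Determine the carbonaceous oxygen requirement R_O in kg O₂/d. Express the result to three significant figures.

Correct the yield for decay: Y_obs = Y/(1 + k_d θ_c) = 0.341 / (1 + 0.0505 × 18.3) = 0.341 / 1.924 = 0.1772.
Mass of bCOD removed per day: Q(S₀ − S) = 38900 × 615.5 g/m³ = 23943 kg/d.
Net sludge production P_X = 0.1772 × 23943 = 4243 kg VSS/d.
Carbonaceous O₂ demand = substrate oxidised − cell-mass equivalent = 23943 − 1.42 × 4243 = 17918 kg O₂/d.

R_O ≈ 17900 kg O₂/d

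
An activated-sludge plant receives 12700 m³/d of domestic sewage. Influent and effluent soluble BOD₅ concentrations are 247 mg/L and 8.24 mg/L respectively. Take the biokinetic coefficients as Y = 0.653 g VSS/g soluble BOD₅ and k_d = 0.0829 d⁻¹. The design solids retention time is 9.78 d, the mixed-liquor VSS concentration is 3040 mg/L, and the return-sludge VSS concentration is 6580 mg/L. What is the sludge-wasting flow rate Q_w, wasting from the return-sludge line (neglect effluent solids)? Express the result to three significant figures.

From the SRT design equation V = Y Q (S₀−S) θ_c / [X (1 + k_d θ_c)] = 0.653 × 12700 × (247 − 8.24) × 9.78 / [3040 × (1 + 0.0829 × 9.78)] = 1.94×10^7 / 5505 = 3518 m³.
Wasting from the return line (neglecting effluent solids): Q_w = V·X / (θ_c·X_r) = 3518 × 3040 / (9.78 × 6580) = 166.2 m³/d.

Q_w ≈ 166 m³/d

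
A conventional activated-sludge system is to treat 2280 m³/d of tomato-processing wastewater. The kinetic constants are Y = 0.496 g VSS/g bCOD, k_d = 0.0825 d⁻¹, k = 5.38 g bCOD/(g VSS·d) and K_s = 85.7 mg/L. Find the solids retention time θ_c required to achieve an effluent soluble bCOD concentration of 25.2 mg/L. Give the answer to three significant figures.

From 1/θ_c = Y·k·S/(K_s + S) − k_d: Y·k·S/(K_s+S) = 0.496 × 5.38 × 25.2 / (85.7 + 25.2) = 0.6064 d⁻¹.
Then 1/θ_c = μ − k_d = 0.6064 − 0.0825 = 0.5239 d⁻¹, giving θ_c = 1.909 d.

θ_c ≈ 1.91 d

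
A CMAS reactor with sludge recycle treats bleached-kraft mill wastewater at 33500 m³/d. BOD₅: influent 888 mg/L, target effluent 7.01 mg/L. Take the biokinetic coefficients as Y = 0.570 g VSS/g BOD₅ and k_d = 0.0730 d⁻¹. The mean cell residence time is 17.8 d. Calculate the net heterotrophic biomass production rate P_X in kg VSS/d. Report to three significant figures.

Y_obs = Y / (1 + k_d θ_c) = 0.570 / (1 + 0.0730 × 17.8) = 0.570 / 2.299 = 0.2479.
Substrate removed = Q·(S₀ − S) = 33500 m³/d × (888 − 7.01) g/m³ = 2.95×10^7 g/d = 29513 kg/d.
Biomass produced: P_X = Y_obs·Q·ΔS = 0.2479 × 29513 ≈ 7316 kg VSS/d.

P_X ≈ 7320 kg VSS/d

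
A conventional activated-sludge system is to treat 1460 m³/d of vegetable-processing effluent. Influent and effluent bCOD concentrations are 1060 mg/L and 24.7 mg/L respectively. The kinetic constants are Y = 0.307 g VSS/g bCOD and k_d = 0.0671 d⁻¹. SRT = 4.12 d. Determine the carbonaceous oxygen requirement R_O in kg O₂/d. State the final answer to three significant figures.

R_O ≈ 995 kg O₂/d

Y_obs = Y / (1 + k_d θ_c) = 0.307 / (1 + 0.0671 × 4.12) = 0.307 / 1.276 = 0.2405.
Q·(S₀ − S) = 1460 × (1060 − 24.7) × 10⁻³ = 1512 kg/d removed.
P_X = Y_obs·Q·(S₀ − S) = 0.2405 × 1512 = 363.5 kg VSS/d.
R_O = Q·(S₀ − S) − 1.42·P_X = 1512 − 1.42 × 363.5 = 995.3 kg O₂/d.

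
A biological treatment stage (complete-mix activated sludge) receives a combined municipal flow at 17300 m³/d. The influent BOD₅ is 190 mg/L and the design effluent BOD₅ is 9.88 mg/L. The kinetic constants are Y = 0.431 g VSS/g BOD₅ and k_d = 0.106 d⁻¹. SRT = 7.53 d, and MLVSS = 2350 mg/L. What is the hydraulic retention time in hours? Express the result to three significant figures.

τ ≈ 3.32 h

Steady-state biomass mass balance: V·X·(1 + k_d·θ_c) = Y·Q·(S₀ − S)·θ_c, so V = 0.431 × 17300 × (190 − 9.88) × 7.53 / [2350 × (1 + 0.106 × 7.53)] = 1.01×10^7 / 4226 = 2393 m³.
HRT = V/Q = 2393 m³ / 17300 m³·d⁻¹ = 0.1383 d × 24 = 3.320 h.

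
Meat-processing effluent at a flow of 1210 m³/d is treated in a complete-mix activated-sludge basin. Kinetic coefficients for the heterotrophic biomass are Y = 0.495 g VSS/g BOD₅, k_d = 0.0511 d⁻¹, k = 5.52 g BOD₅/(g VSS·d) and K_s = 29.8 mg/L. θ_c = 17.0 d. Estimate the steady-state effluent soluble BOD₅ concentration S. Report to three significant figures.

For a completely mixed reactor with recycle the Lawrence–McCarty relation gives S = K_s·(1 + k_d·θ_c) / [θ_c·(Y·k − k_d) − 1] = 29.8 × (1 + 0.0511 × 17.0) / [17.0 × (0.495 × 5.52 − 0.0511) − 1] = 55.69 / 44.58 = 1.249 mg/L.

S ≈ 1.25 mg/L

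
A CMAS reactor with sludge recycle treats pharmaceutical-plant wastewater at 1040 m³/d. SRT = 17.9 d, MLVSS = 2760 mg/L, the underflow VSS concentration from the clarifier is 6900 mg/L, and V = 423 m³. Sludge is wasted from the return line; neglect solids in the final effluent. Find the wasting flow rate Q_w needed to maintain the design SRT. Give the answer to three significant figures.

Q_w = (V·X)/(θ_c X_r) = 423.0 × 2760 / (17.9 × 6900) = 9.453 m³/d.

Q_w ≈ 9.45 m³/d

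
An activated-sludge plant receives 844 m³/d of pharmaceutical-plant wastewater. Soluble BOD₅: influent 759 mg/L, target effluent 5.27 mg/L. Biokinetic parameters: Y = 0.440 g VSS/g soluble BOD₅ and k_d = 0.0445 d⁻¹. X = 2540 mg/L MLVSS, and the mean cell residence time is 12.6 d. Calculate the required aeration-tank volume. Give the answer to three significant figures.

V ≈ 890 m³

Rearranging the biomass balance for a CMAS with decay, V = Y·Q·ΔS·θ_c / [X·(1+k_d θ_c)] = 0.440 × 844 × (759 − 5.27) × 12.6 / [2540 × (1 + 0.0445 × 12.6)] = 3.53×10^6 / 3964 = 889.7 m³.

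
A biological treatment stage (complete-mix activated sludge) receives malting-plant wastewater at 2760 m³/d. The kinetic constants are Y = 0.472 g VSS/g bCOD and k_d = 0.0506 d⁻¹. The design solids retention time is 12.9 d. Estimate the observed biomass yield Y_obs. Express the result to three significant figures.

Y_obs = Y / (1 + k_d θ_c) = 0.472 / (1 + 0.0506 × 12.9) = 0.472 / 1.653 = 0.2856.

Y_obs ≈ 0.286 g VSS/g bCOD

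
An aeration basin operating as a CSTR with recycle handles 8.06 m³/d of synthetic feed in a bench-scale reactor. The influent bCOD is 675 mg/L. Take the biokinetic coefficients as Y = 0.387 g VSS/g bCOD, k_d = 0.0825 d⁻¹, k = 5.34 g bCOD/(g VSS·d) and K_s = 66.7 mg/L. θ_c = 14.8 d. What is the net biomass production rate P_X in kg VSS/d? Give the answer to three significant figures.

P_X ≈ 0.941 kg VSS/d

Effluent substrate depends only on kinetics and SRT: S = K_s(1 + k_d θ_c) / [θ_c(Yk − k_d) − 1] = 66.7 × (1 + 0.0825 × 14.8) / [14.8 × (0.387 × 5.34 − 0.0825) − 1] = 148.1 / 28.36 = 5.223 mg/L.
Y_obs = Y / (1 + k_d θ_c) = 0.387 / (1 + 0.0825 × 14.8) = 0.387 / 2.221 = 0.1742.
Substrate removed = Q·(S₀ − S) = 8.06 m³/d × (675 − 5.22) g/m³ = 5.4×10^3 g/d = 5.398 kg/d.
So the net sludge growth is P_X = 0.1742 × 5.398 = 0.9407 kg VSS/d.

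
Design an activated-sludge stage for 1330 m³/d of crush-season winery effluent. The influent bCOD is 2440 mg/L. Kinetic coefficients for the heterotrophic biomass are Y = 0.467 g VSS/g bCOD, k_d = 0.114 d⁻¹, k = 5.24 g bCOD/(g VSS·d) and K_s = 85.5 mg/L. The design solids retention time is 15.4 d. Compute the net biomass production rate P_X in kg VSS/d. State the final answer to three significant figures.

From the Monod/SRT balance for a CMAS, S = K_s·(1+k_d θ_c)/[θ_c·(Y k − k_d) − 1] = 85.5 × (1 + 0.114 × 15.4) / [15.4 × (0.467 × 5.24 − 0.114) − 1] = 235.6 / 34.93 = 6.745 mg/L.
Correct the yield for decay: Y_obs = Y/(1 + k_d θ_c) = 0.467 / (1 + 0.114 × 15.4) = 0.467 / 2.756 = 0.1695.
Q·(S₀ − S) = 1330 × (2440 − 6.75) × 10⁻³ = 3236 kg/d removed.
Net biomass production P_X = Y_obs × Q·(S₀ − S) = 0.1695 × 3236 = 548.5 kg VSS/d.

P_X ≈ 548 kg VSS/d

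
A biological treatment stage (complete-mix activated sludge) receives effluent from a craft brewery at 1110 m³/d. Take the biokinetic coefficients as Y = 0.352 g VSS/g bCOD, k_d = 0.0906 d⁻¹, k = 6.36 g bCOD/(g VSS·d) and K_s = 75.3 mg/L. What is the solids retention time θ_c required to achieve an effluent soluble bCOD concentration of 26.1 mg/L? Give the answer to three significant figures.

θ_c ≈ 2.06 d

At the target effluent, Y k S/(K_s+S) = 0.352×6.36×26.1/101.4 = 0.5762 d⁻¹.
Then 1/θ_c = μ − k_d = 0.5762 − 0.0906 = 0.4856 d⁻¹, giving θ_c = 2.059 d.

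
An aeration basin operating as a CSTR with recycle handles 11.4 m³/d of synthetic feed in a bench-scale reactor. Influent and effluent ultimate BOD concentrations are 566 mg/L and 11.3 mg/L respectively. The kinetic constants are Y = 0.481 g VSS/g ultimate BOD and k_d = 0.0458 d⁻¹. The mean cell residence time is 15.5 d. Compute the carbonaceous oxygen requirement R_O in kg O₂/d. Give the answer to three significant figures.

Observed yield with endogenous decay: Y_obs = Y / (1 + k_d·θ_c) = 0.481 / (1 + 0.0458 × 15.5) = 0.481 / 1.710 = 0.2813 g VSS/g ultimate BOD.
Mass of ultimate BOD removed per day: Q(S₀ − S) = 11.4 × 554.7 g/m³ = 6.324 kg/d.
Net sludge production P_X = 0.2813 × 6.324 = 1.779 kg VSS/d.
Carbonaceous O₂ demand = substrate oxidised − cell-mass equivalent = 6.324 − 1.42 × 1.779 = 3.798 kg O₂/d.

R_O ≈ 3.80 kg O₂/d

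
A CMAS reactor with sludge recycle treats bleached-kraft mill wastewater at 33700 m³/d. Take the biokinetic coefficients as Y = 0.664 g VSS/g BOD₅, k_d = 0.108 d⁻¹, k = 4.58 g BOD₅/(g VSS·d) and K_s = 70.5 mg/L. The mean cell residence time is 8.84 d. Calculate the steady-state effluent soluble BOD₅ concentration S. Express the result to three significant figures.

S ≈ 5.53 mg/L

From the Monod/SRT balance for a CMAS, S = K_s·(1+k_d θ_c)/[θ_c·(Y k − k_d) − 1] = 70.5 × (1 + 0.108 × 8.84) / [8.84 × (0.664 × 4.58 − 0.108) − 1] = 137.8 / 24.93 = 5.528 mg/L.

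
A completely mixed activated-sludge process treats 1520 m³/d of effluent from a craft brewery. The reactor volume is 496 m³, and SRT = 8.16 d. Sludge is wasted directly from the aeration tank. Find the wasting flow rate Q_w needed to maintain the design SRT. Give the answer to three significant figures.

Q_w ≈ 60.8 m³/d

Wasting from the aeration tank: Q_w = V / θ_c = 496.0 / 8.16 = 60.78 m³/d.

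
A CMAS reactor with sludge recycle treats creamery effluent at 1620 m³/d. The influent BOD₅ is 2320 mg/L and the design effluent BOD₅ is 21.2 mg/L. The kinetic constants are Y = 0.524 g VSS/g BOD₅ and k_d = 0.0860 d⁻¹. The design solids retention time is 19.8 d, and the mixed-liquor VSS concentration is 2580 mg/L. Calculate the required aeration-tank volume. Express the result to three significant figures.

From the SRT design equation V = Y Q (S₀−S) θ_c / [X (1 + k_d θ_c)] = 0.524 × 1620 × (2320 − 21.2) × 19.8 / [2580 × (1 + 0.0860 × 19.8)] = 3.86×10^7 / 6973 = 5541 m³.

V ≈ 5540 m³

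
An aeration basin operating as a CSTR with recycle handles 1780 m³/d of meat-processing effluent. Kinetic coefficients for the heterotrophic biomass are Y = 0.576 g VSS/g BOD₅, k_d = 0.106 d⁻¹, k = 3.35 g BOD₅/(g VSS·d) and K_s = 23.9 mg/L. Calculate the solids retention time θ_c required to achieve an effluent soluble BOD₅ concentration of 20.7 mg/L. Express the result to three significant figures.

θ_c ≈ 1.27 d

Specific growth rate at S = 20.7 mg/L: μ = YkS/(K_s+S) = 0.576·3.35·20.7/(23.9+20.7) = 0.8956 d⁻¹.
1/θ_c = 0.8956 − 0.106 = 0.7896 d⁻¹, so θ_c = 1.267 d.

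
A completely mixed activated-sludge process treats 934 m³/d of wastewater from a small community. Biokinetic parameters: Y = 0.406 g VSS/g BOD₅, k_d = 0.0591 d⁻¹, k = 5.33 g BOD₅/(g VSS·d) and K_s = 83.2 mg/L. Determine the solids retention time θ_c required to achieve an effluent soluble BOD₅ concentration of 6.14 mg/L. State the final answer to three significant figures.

θ_c ≈ 11.2 d

At the target effluent, Y k S/(K_s+S) = 0.406×5.33×6.14/89.34 = 0.1487 d⁻¹.
Then 1/θ_c = μ − k_d = 0.1487 − 0.0591 = 0.08962 d⁻¹, giving θ_c = 11.16 d.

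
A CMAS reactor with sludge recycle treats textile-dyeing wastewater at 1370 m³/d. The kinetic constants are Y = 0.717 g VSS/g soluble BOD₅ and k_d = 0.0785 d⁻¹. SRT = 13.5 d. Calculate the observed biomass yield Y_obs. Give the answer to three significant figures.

Y_obs = Y / (1 + k_d θ_c) = 0.717 / (1 + 0.0785 × 13.5) = 0.717 / 2.060 = 0.3481.

Y_obs ≈ 0.348 g VSS/g soluble BOD₅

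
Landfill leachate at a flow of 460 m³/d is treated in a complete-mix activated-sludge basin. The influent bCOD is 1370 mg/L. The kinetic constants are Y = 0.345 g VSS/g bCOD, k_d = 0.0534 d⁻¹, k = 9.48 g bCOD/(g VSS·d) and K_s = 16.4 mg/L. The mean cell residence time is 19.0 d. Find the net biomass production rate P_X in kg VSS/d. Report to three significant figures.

P_X ≈ 108 kg VSS/d

For a completely mixed reactor with recycle the Lawrence–McCarty relation gives S = K_s·(1 + k_d·θ_c) / [θ_c·(Y·k − k_d) − 1] = 16.4 × (1 + 0.0534 × 19.0) / [19.0 × (0.345 × 9.48 − 0.0534) − 1] = 33.04 / 60.13 = 0.5495 mg/L.
Correct the yield for decay: Y_obs = Y/(1 + k_d θ_c) = 0.345 / (1 + 0.0534 × 19.0) = 0.345 / 2.015 = 0.1712.
Mass of bCOD removed per day: Q(S₀ − S) = 460 × 1369 g/m³ = 629.9 kg/d.
P_X = Y_obs · Q(S₀ − S) = 0.1712 × 629.9 = 107.9 kg VSS/d.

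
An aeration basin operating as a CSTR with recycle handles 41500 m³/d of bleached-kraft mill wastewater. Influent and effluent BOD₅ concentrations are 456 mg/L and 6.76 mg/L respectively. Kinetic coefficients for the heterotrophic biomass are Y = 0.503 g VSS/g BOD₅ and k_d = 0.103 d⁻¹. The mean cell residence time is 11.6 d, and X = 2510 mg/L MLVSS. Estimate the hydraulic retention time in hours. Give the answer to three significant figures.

Rearranging the biomass balance for a CMAS with decay, V = Y·Q·ΔS·θ_c / [X·(1+k_d θ_c)] = 0.503 × 41500 × (456 − 6.76) × 11.6 / [2510 × (1 + 0.103 × 11.6)] = 1.09×10^8 / 5509 = 19746 m³.
Hydraulic retention time τ = V/Q = 19746 / 41500 = 0.4758 d = 11.42 h.

τ ≈ 11.4 h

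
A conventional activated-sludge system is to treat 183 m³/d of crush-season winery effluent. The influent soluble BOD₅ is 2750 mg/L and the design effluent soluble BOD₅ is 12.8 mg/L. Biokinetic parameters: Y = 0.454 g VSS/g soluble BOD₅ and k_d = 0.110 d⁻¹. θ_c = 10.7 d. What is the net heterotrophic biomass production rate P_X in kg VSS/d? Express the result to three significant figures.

P_X ≈ 104 kg VSS/d

Y_obs = Y / (1 + k_d θ_c) = 0.454 / (1 + 0.110 × 10.7) = 0.454 / 2.177 = 0.2085.
Mass of soluble BOD₅ removed per day: Q(S₀ − S) = 183 × 2737 g/m³ = 500.9 kg/d.
Net biomass production P_X = Y_obs × Q·(S₀ − S) = 0.2085 × 500.9 = 104.5 kg VSS/d.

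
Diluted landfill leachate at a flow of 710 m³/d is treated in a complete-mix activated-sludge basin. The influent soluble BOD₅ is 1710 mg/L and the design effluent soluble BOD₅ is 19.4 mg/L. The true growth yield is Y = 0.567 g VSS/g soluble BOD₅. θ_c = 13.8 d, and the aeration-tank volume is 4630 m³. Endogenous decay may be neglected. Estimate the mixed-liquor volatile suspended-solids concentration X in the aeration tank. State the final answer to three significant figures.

X ≈ 2030 mg/L

Without decay, X = Y Q (S₀−S) θ_c / V = 0.567 × 710 × (1710 − 19.4) × 13.8 / 4630 = 2029 mg/L.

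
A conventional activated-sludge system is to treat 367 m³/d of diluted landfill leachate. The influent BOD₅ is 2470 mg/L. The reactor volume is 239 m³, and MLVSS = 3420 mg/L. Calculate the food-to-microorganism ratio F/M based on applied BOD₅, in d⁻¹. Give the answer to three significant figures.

Food-to-microorganism ratio F/M = Q S₀ / (V X) = 367 × 2470 / (239.0 × 3420) = 1.109 d⁻¹.

F/M ≈ 1.11 d⁻¹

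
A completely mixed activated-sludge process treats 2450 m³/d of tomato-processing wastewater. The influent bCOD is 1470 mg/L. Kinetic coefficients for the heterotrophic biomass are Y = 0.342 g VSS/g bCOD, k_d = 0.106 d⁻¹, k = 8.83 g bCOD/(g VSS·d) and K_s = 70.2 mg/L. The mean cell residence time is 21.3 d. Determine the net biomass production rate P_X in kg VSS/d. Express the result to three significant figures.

P_X ≈ 377 kg VSS/d

Effluent substrate depends only on kinetics and SRT: S = K_s(1 + k_d θ_c) / [θ_c(Yk − k_d) − 1] = 70.2 × (1 + 0.106 × 21.3) / [21.3 × (0.342 × 8.83 − 0.106) − 1] = 228.7 / 61.07 = 3.745 mg/L.
Correct the yield for decay: Y_obs = Y/(1 + k_d θ_c) = 0.342 / (1 + 0.106 × 21.3) = 0.342 / 3.258 = 0.1050.
Q·(S₀ − S) = 2450 × (1470 − 3.75) × 10⁻³ = 3592 kg/d removed.
Biomass produced: P_X = Y_obs·Q·ΔS = 0.1050 × 3592 ≈ 377.1 kg VSS/d.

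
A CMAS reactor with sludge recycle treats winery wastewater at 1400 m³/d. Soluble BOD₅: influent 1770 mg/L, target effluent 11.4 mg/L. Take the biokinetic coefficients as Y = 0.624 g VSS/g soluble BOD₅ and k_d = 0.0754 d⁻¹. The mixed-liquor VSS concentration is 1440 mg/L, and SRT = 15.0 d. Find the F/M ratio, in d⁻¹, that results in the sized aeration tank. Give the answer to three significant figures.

Rearranging the biomass balance for a CMAS with decay, V = Y·Q·ΔS·θ_c / [X·(1+k_d θ_c)] = 0.624 × 1400 × (1770 − 11.4) × 15.0 / [1440 × (1 + 0.0754 × 15.0)] = 2.3×10^7 / 3069 = 7510 m³.
F/M = Q·S₀ / (V·X) = 1400 × 1770 / (7510 × 1440) = 0.2291 g soluble BOD₅·(g VSS·d)⁻¹.

F/M ≈ 0.229 d⁻¹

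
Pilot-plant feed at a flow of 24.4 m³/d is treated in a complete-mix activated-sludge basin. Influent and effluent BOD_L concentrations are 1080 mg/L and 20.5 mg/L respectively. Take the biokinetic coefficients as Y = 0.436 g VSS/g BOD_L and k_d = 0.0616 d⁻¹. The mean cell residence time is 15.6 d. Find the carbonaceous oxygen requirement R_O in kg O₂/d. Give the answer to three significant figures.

R_O ≈ 17.7 kg O₂/d

Observed yield with endogenous decay: Y_obs = Y / (1 + k_d·θ_c) = 0.436 / (1 + 0.0616 × 15.6) = 0.436 / 1.961 = 0.2223 g VSS/g BOD_L.
Substrate removed = Q·(S₀ − S) = 24.4 m³/d × (1080 − 20.5) g/m³ = 2.59×10^4 g/d = 25.85 kg/d.
Biomass synthesised: P_X = Y_obs × 25.85 = 5.748 kg VSS/d.
Carbonaceous O₂ demand = substrate oxidised − cell-mass equivalent = 25.85 − 1.42 × 5.748 = 17.69 kg O₂/d.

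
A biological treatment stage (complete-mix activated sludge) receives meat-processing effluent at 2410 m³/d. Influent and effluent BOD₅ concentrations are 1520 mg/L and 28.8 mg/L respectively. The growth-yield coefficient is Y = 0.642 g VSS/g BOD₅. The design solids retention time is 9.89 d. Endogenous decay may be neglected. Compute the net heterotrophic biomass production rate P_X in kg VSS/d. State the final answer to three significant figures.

P_X ≈ 2310 kg VSS/d

Since k_d ≈ 0, Y_obs = Y = 0.642 g VSS/g BOD₅.
Substrate removed = Q·(S₀ − S) = 2410 m³/d × (1520 − 28.8) g/m³ = 3.59×10^6 g/d = 3594 kg/d.
Biomass produced: P_X = Y_obs·Q·ΔS = 0.6420 × 3594 ≈ 2307 kg VSS/d.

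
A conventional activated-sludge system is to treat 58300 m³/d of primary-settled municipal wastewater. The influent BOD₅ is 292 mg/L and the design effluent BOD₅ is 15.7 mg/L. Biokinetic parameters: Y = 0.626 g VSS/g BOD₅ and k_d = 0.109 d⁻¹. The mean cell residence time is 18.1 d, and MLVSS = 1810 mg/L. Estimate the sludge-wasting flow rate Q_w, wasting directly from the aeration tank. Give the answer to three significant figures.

Q_w ≈ 1870 m³/d

Steady-state biomass mass balance: V·X·(1 + k_d·θ_c) = Y·Q·(S₀ − S)·θ_c, so V = 0.626 × 58300 × (292 − 15.7) × 18.1 / [1810 × (1 + 0.109 × 18.1)] = 1.83×10^8 / 5381 = 33919 m³.
For wasting at MLVSS concentration, Q_w = V/θ_c = 33919/18.1 = 1874 m³/d.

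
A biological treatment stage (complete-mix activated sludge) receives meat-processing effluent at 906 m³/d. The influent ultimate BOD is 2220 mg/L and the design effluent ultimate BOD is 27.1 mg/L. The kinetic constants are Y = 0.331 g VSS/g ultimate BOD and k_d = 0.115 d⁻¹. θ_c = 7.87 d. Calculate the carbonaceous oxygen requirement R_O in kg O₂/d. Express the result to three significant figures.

Correct the yield for decay: Y_obs = Y/(1 + k_d θ_c) = 0.331 / (1 + 0.115 × 7.87) = 0.331 / 1.905 = 0.1737.
Mass of ultimate BOD removed per day: Q(S₀ − S) = 906 × 2193 g/m³ = 1987 kg/d.
Biomass synthesised: P_X = Y_obs × 1987 = 345.2 kg VSS/d.
R_O = Q·ΔS − 1.42 P_X = 1987 − 490.2 = 1497 kg O₂/d.

R_O ≈ 1500 kg O₂/d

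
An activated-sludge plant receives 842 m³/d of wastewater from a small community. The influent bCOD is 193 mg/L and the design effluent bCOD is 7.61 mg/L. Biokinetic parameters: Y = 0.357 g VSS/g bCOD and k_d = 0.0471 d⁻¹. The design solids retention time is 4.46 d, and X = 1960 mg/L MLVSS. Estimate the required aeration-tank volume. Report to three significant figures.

V ≈ 105 m³

Steady-state biomass mass balance: V·X·(1 + k_d·θ_c) = Y·Q·(S₀ − S)·θ_c, so V = 0.357 × 842 × (193 − 7.61) × 4.46 / [1960 × (1 + 0.0471 × 4.46)] = 2.49×10^5 / 2372 = 104.8 m³.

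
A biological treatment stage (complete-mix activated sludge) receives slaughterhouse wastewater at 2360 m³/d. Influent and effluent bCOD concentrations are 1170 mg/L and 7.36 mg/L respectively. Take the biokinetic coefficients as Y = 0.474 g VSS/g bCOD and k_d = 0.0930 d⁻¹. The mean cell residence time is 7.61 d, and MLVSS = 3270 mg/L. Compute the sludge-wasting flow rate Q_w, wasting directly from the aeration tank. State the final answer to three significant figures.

From the SRT design equation V = Y Q (S₀−S) θ_c / [X (1 + k_d θ_c)] = 0.474 × 2360 × (1170 − 7.36) × 7.61 / [3270 × (1 + 0.0930 × 7.61)] = 9.9×10^6 / 5584 = 1772 m³.
With mixed-liquor wasting, θ_c = V/Q_w, so Q_w = V/θ_c = 1772/7.61 = 232.9 m³/d.

Q_w ≈ 233 m³/d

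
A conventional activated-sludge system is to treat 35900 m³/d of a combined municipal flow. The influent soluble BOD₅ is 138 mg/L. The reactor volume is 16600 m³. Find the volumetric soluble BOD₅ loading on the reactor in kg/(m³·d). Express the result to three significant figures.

L_v ≈ 0.298 kg soluble BOD₅/(m³·d)

Applied soluble BOD₅ load per unit volume = Q·S₀/V = (35900 × 138/1000)/16600 = 0.2984 kg soluble BOD₅·m⁻³·d⁻¹.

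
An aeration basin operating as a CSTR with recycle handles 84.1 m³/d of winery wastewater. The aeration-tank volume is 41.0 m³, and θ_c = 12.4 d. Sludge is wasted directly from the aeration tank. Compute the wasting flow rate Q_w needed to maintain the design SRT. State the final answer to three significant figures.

Q_w ≈ 3.31 m³/d

With mixed-liquor wasting, θ_c = V/Q_w, so Q_w = V/θ_c = 41.00/12.4 = 3.306 m³/d.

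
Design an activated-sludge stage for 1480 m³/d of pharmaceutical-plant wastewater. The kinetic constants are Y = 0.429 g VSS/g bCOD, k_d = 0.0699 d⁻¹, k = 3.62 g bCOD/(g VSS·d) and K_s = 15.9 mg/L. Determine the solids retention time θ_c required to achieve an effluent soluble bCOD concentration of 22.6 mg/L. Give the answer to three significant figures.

θ_c ≈ 1.19 d

Specific growth rate at S = 22.6 mg/L: μ = YkS/(K_s+S) = 0.429·3.62·22.6/(15.9+22.6) = 0.9116 d⁻¹.
Then 1/θ_c = μ − k_d = 0.9116 − 0.0699 = 0.8417 d⁻¹, giving θ_c = 1.188 d.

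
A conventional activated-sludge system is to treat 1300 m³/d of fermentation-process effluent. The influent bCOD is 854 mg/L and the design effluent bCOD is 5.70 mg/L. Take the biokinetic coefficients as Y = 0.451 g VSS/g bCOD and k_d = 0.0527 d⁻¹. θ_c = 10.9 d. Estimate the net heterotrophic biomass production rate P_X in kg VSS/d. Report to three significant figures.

P_X ≈ 316 kg VSS/d

The observed yield is Y_obs = Y/(1 + k_d·θ_c) = 0.451 / (1 + 0.0527 × 10.9) = 0.451 / 1.574 = 0.2865 g VSS per g bCOD removed.
ΔS = 854 − 5.70 = 848.3 mg/L, so the substrate removal rate is 1300 × 848.3/1000 = 1103 kg bCOD/d.
Net biomass production P_X = Y_obs × Q·(S₀ − S) = 0.2865 × 1103 = 315.9 kg VSS/d.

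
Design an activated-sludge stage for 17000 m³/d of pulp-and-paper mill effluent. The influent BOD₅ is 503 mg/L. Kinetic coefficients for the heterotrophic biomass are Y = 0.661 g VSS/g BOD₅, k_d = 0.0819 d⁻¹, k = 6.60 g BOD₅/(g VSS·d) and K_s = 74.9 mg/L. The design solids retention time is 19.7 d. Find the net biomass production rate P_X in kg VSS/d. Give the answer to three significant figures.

From the Monod/SRT balance for a CMAS, S = K_s·(1+k_d θ_c)/[θ_c·(Y k − k_d) − 1] = 74.9 × (1 + 0.0819 × 19.7) / [19.7 × (0.661 × 6.60 − 0.0819) − 1] = 195.7 / 83.33 = 2.349 mg/L.
The observed yield is Y_obs = Y/(1 + k_d·θ_c) = 0.661 / (1 + 0.0819 × 19.7) = 0.661 / 2.613 = 0.2529 g VSS per g BOD₅ removed.
ΔS = 503 − 2.35 = 500.6 mg/L, so the substrate removal rate is 17000 × 500.6/1000 = 8511 kg BOD₅/d.
Biomass produced: P_X = Y_obs·Q·ΔS = 0.2529 × 8511 ≈ 2153 kg VSS/d.

P_X ≈ 2150 kg VSS/d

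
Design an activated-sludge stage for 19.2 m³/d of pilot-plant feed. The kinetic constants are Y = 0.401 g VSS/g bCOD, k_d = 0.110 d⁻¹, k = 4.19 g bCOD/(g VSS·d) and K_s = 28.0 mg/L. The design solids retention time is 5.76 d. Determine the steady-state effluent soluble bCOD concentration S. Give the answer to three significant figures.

S ≈ 5.69 mg/L

Effluent substrate depends only on kinetics and SRT: S = K_s(1 + k_d θ_c) / [θ_c(Yk − k_d) − 1] = 28.0 × (1 + 0.110 × 5.76) / [5.76 × (0.401 × 4.19 − 0.110) − 1] = 45.74 / 8.044 = 5.686 mg/L.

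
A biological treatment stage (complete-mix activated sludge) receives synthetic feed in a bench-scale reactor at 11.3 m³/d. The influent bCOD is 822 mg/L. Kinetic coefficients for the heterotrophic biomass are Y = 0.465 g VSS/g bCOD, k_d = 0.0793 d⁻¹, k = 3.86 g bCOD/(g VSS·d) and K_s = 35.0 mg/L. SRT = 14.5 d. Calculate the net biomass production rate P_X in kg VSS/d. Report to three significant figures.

From the Monod/SRT balance for a CMAS, S = K_s·(1+k_d θ_c)/[θ_c·(Y k − k_d) − 1] = 35.0 × (1 + 0.0793 × 14.5) / [14.5 × (0.465 × 3.86 − 0.0793) − 1] = 75.24 / 23.88 = 3.151 mg/L.
Y_obs = Y / (1 + k_d θ_c) = 0.465 / (1 + 0.0793 × 14.5) = 0.465 / 2.150 = 0.2163.
Mass of bCOD removed per day: Q(S₀ − S) = 11.3 × 818.9 g/m³ = 9.253 kg/d.
P_X = Y_obs · Q(S₀ − S) = 0.2163 × 9.253 = 2.001 kg VSS/d.

P_X ≈ 2.00 kg VSS/d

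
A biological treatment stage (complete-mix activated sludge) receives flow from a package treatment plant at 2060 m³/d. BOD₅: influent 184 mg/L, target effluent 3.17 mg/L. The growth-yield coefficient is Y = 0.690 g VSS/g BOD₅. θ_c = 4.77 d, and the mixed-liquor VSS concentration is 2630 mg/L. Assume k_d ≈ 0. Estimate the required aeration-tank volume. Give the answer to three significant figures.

With k_d = 0 the design equation reduces to V = Y Q (S₀−S) θ_c / X = 0.690 × 2060 × (184 − 3.17) × 4.77 / 2630 = 466.2 m³.

V ≈ 466 m³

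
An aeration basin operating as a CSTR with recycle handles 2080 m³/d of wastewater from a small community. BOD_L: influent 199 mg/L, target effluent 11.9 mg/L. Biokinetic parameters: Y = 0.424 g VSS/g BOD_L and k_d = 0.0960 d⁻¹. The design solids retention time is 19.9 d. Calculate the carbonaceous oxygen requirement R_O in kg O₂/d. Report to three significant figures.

R_O ≈ 309 kg O₂/d

Observed yield with endogenous decay: Y_obs = Y / (1 + k_d·θ_c) = 0.424 / (1 + 0.0960 × 19.9) = 0.424 / 2.910 = 0.1457 g VSS/g BOD_L.
Mass of BOD_L removed per day: Q(S₀ − S) = 2080 × 187.1 g/m³ = 389.2 kg/d.
Net sludge production P_X = 0.1457 × 389.2 = 56.70 kg VSS/d.
R_O = Q·ΔS − 1.42 P_X = 389.2 − 80.51 = 308.7 kg O₂/d.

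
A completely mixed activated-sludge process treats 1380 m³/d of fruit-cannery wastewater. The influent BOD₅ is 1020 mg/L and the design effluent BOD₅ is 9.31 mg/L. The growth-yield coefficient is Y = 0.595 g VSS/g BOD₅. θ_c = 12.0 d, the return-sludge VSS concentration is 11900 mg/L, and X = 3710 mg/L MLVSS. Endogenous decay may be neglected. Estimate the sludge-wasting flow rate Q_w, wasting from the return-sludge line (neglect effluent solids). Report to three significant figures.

V·X = Y·Q·ΔS·θ_c gives V = 0.595 × 1380 × (1020 − 9.31) × 12.0 / 3710 = 2684 m³.
Wasting from the return line (neglecting effluent solids): Q_w = V·X / (θ_c·X_r) = 2684 × 3710 / (12.0 × 11900) = 69.74 m³/d.

Q_w ≈ 69.7 m³/d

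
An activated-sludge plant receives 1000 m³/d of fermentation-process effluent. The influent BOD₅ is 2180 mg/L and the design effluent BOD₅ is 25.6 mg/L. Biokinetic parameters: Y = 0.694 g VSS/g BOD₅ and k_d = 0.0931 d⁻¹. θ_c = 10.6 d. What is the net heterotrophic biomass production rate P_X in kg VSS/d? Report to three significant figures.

Correct the yield for decay: Y_obs = Y/(1 + k_d θ_c) = 0.694 / (1 + 0.0931 × 10.6) = 0.694 / 1.987 = 0.3493.
Q·(S₀ − S) = 1000 × (2180 − 25.6) × 10⁻³ = 2154 kg/d removed.
P_X = Y_obs · Q(S₀ − S) = 0.3493 × 2154 = 752.5 kg VSS/d.

P_X ≈ 753 kg VSS/d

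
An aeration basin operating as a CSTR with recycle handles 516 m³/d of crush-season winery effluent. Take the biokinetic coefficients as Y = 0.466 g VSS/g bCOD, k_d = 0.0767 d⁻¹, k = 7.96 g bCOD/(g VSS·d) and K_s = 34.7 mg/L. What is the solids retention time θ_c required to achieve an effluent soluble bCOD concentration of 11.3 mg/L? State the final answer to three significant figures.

θ_c ≈ 1.20 d

Specific growth rate at S = 11.3 mg/L: μ = YkS/(K_s+S) = 0.466·7.96·11.3/(34.7+11.3) = 0.9112 d⁻¹.
θ_c = 1/(μ − k_d) = 1/(0.9112 − 0.0767) = 1/0.8345 = 1.198 d.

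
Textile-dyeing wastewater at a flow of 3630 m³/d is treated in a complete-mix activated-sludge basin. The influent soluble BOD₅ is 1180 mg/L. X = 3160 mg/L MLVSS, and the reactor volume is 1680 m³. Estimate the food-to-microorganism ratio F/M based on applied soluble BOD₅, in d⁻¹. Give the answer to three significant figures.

Food-to-microorganism ratio F/M = Q S₀ / (V X) = 3630 × 1180 / (1680 × 3160) = 0.8068 d⁻¹.

F/M ≈ 0.807 d⁻¹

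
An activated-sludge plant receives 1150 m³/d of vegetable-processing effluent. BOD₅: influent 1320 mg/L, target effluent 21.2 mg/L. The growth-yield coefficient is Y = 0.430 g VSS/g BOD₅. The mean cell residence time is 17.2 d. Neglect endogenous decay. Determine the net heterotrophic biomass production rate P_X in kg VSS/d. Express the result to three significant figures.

No decay correction is needed, so Y_obs = Y = 0.430.
Substrate removed = Q·(S₀ − S) = 1150 m³/d × (1320 − 21.2) g/m³ = 1.49×10^6 g/d = 1494 kg/d.
So the net sludge growth is P_X = 0.4300 × 1494 = 642.3 kg VSS/d.

P_X ≈ 642 kg VSS/d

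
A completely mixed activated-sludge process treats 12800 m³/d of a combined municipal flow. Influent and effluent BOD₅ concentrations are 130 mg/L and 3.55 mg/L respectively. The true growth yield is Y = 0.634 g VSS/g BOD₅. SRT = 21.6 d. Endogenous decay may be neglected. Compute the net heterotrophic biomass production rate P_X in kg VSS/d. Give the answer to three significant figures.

P_X ≈ 1030 kg VSS/d

No decay correction is needed, so Y_obs = Y = 0.634.
ΔS = 130 − 3.55 = 126.5 mg/L, so the substrate removal rate is 12800 × 126.5/1000 = 1619 kg BOD₅/d.
Net biomass production P_X = Y_obs × Q·(S₀ − S) = 0.6340 × 1619 = 1026 kg VSS/d.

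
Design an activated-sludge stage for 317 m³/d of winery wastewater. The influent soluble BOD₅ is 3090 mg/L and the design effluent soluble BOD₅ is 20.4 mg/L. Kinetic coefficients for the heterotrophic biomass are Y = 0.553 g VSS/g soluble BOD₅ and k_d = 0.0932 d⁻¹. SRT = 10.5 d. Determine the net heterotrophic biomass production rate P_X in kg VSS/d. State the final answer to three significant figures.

Observed yield with endogenous decay: Y_obs = Y / (1 + k_d·θ_c) = 0.553 / (1 + 0.0932 × 10.5) = 0.553 / 1.979 = 0.2795 g VSS/g soluble BOD₅.
Substrate removed = Q·(S₀ − S) = 317 m³/d × (3090 − 20.4) g/m³ = 9.73×10^5 g/d = 973.1 kg/d.
Net biomass production P_X = Y_obs × Q·(S₀ − S) = 0.2795 × 973.1 = 272.0 kg VSS/d.

P_X ≈ 272 kg VSS/d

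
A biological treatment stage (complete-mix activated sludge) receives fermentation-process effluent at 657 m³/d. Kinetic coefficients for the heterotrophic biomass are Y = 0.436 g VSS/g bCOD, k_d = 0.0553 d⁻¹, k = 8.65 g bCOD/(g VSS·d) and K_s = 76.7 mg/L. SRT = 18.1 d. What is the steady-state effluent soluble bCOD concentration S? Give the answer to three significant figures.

From the Monod/SRT balance for a CMAS, S = K_s·(1+k_d θ_c)/[θ_c·(Y k − k_d) − 1] = 76.7 × (1 + 0.0553 × 18.1) / [18.1 × (0.436 × 8.65 − 0.0553) − 1] = 153.5 / 66.26 = 2.316 mg/L.

S ≈ 2.32 mg/L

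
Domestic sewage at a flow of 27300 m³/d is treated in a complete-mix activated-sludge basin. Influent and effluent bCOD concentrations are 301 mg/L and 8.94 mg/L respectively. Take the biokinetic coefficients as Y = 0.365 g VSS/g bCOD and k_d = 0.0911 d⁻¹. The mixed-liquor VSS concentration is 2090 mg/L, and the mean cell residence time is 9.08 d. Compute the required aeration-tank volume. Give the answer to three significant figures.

Rearranging the biomass balance for a CMAS with decay, V = Y·Q·ΔS·θ_c / [X·(1+k_d θ_c)] = 0.365 × 27300 × (301 − 8.94) × 9.08 / [2090 × (1 + 0.0911 × 9.08)] = 2.64×10^7 / 3819 = 6920 m³.

V ≈ 6920 m³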